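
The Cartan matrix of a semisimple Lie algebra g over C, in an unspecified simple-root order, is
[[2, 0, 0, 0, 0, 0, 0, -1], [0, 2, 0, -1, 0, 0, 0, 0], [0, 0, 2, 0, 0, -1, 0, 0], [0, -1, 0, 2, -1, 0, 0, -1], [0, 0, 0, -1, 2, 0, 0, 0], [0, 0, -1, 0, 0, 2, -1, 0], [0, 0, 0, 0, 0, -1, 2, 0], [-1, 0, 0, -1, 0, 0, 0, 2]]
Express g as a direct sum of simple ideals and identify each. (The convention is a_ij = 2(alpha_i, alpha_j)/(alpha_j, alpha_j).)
A_3 (sl(4)) ⊕ D_5 (so(10))

The diagram associated to this matrix has two connected components: the simple roots {alpha_3, alpha_6, alpha_7} form a chain of 3 nodes with single edges (A_3), and {alpha_1, alpha_2, alpha_4, alpha_5, alpha_8} form a chain of 3 nodes with a fork of two nodes at one end (D_5). A semisimple Lie algebra decomposes uniquely as the direct sum of simple ideals, one per connected component of its Dynkin diagram, so g ≅ A_3 ⊕ D_5 (dimension 15 + 45 = 60).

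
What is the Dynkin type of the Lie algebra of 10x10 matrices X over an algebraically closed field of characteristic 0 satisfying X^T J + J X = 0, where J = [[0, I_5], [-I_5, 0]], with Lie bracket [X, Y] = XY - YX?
This is sp(10), which has dimension 10(10+1)/2 = 55 and rank 10/2 = 5. In the classification of classical Lie algebras, the symplectic algebra sp(2n) has type C_n; here n = 5, so the Dynkin diagram is a chain of 5 nodes with a double edge at one end; the terminal node there is the unique long simple root (C_5). Hence the type is C_5.

C_5 (sp(10))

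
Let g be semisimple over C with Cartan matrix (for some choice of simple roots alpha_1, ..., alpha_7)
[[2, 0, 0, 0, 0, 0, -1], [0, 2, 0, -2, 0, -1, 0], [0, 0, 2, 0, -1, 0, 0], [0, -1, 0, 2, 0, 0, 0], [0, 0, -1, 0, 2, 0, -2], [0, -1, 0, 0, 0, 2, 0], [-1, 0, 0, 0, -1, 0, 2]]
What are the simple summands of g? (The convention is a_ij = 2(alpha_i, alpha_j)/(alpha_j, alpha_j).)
B3 ⊕ F4

The diagram associated to this matrix has two connected components: the simple roots {alpha_2, alpha_4, alpha_6} form a chain of 3 nodes with a double edge at one end; the terminal node there is the unique short simple root (B_3), and {alpha_1, alpha_3, alpha_5, alpha_7} form a chain of 4 nodes with a double edge between the middle two (F_4). A semisimple Lie algebra decomposes uniquely as the direct sum of simple ideals, one per connected component of its Dynkin diagram, so g ≅ B_3 ⊕ F_4 (dimension 21 + 52 = 73).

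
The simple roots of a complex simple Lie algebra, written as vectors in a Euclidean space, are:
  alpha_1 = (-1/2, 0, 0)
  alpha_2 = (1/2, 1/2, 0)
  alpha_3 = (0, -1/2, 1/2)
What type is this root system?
type B_3

Compute the Cartan integers a_ij = 2(alpha_i, alpha_j)/(alpha_j, alpha_j); the resulting 3x3 Cartan matrix is
[[2, -1, 0], [-2, 2, -1], [0, -1, 2]].
The roots have two lengths (squared-length ratio 2:1); the short ones are alpha_{1}. The associated Dynkin diagram is a chain of 3 nodes with a double edge at one end; the terminal node there is the unique short simple root (B_3), so the type is B_3 (the algebra so(7)).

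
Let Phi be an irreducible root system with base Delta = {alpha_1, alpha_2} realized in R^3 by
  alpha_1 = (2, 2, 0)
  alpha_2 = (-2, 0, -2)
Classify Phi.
A_2

Compute the Cartan integers a_ij = 2(alpha_i, alpha_j)/(alpha_j, alpha_j); the resulting 2x2 Cartan matrix is
[[2, -1], [-1, 2]].
All simple roots have the same length, so the diagram is simply laced. The associated Dynkin diagram is a chain of 2 nodes with single edges (A_2), so the type is A_2 (the algebra sl(3)).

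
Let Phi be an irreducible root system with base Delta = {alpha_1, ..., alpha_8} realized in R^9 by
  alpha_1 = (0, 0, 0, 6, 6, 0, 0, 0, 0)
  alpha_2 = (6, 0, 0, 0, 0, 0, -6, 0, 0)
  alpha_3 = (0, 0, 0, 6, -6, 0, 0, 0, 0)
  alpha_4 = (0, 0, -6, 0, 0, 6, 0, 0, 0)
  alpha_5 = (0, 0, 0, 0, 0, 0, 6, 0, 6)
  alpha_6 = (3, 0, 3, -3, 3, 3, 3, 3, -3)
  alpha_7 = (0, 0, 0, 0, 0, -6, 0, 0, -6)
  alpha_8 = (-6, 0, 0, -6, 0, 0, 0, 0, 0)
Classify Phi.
E8

Compute the Cartan integers a_ij = 2(alpha_i, alpha_j)/(alpha_j, alpha_j); the resulting 8x8 Cartan matrix is
[[2, 0, 0, 0, 0, 0, 0, -1], [0, 2, 0, 0, -1, 0, 0, -1], [0, 0, 2, 0, 0, -1, 0, -1], [0, 0, 0, 2, 0, 0, -1, 0], [0, -1, 0, 0, 2, 0, -1, 0], [0, 0, -1, 0, 0, 2, 0, 0], [0, 0, 0, -1, -1, 0, 2, 0], [-1, -1, -1, 0, 0, 0, 0, 2]].
All simple roots have the same length, so the diagram is simply laced. The associated Dynkin diagram is a chain of 7 nodes with one extra node attached to the third node from one end (E_8), so the type is E_8.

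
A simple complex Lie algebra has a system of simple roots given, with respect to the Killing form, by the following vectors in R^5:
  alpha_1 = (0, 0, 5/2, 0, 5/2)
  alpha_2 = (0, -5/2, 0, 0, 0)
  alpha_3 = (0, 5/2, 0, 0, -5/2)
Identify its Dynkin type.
B_3 (so(7))

Compute the Cartan integers a_ij = 2(alpha_i, alpha_j)/(alpha_j, alpha_j); the resulting 3x3 Cartan matrix is
[[2, 0, -1], [0, 2, -1], [-1, -2, 2]].
The roots have two lengths (squared-length ratio 2:1); the short ones are alpha_{2}. The associated Dynkin diagram is a chain of 3 nodes with a double edge at one end; the terminal node there is the unique short simple root (B_3), so the type is B_3 (the algebra so(7)).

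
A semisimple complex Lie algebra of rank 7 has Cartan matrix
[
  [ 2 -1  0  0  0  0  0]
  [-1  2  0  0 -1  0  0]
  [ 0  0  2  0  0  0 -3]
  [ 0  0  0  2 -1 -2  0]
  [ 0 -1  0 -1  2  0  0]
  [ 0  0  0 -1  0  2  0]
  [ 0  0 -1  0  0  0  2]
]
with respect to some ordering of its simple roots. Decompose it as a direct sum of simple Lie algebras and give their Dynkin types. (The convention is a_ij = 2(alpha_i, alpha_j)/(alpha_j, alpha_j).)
B_5 (so(11)) ⊕ G_2

The diagram associated to this matrix has two connected components: the simple roots {alpha_1, alpha_2, alpha_4, alpha_5, alpha_6} form a chain of 5 nodes with a double edge at one end; the terminal node there is the unique short simple root (B_5), and {alpha_3, alpha_7} form two nodes joined by a triple edge (G_2). A semisimple Lie algebra decomposes uniquely as the direct sum of simple ideals, one per connected component of its Dynkin diagram, so g ≅ B_5 ⊕ G_2 (dimension 55 + 14 = 69).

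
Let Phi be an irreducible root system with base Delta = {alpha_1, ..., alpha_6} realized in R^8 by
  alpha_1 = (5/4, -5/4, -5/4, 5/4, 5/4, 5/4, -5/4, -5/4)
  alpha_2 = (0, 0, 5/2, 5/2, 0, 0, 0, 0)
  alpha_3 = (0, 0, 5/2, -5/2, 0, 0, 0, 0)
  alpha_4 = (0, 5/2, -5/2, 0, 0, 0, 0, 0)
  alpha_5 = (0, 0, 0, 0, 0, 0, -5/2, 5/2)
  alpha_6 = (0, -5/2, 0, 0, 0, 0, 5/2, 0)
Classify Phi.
Compute the Cartan integers a_ij = 2(alpha_i, alpha_j)/(alpha_j, alpha_j); the resulting 6x6 Cartan matrix is
[[2, 0, -1, 0, 0, 0], [0, 2, 0, -1, 0, 0], [-1, 0, 2, -1, 0, 0], [0, -1, -1, 2, 0, -1], [0, 0, 0, 0, 2, -1], [0, 0, 0, -1, -1, 2]].
All simple roots have the same length, so the diagram is simply laced. The associated Dynkin diagram is a chain of 5 nodes with one extra node attached to the third node from one end (E_6), so the type is E_6.

E_6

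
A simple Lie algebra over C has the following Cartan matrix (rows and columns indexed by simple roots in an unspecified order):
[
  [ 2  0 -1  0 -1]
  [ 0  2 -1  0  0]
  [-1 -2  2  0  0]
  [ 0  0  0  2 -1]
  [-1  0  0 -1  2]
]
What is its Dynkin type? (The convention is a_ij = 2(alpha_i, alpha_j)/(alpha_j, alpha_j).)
The matrix has rank 5 with 2's on the diagonal. Reading the off-diagonal entries as Dynkin edges (a single edge where a_ij = a_ji = -1; a double or triple edge where a_ij * a_ji = 2 or 3), the diagram is a chain of 5 nodes with a double edge at one end; the terminal node there is the unique short simple root (B_5). One simple-root ordering that puts it in standard form is (alpha_4, alpha_5, alpha_1, alpha_3, alpha_2). So the algebra is type B_5, i.e. so(11).

B_5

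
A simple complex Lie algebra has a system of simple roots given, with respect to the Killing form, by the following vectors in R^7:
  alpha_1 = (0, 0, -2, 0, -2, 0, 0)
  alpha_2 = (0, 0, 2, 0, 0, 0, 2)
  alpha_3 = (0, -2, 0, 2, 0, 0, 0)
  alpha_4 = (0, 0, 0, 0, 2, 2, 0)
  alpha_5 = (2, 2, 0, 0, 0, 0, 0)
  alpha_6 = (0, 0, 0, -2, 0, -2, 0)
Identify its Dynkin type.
A_6 (sl(7))

Compute the Cartan integers a_ij = 2(alpha_i, alpha_j)/(alpha_j, alpha_j); the resulting 6x6 Cartan matrix is
[[2, -1, 0, -1, 0, 0], [-1, 2, 0, 0, 0, 0], [0, 0, 2, 0, -1, -1], [-1, 0, 0, 2, 0, -1], [0, 0, -1, 0, 2, 0], [0, 0, -1, -1, 0, 2]].
All simple roots have the same length, so the diagram is simply laced. The associated Dynkin diagram is a chain of 6 nodes with single edges (A_6), so the type is A_6 (the algebra sl(7)).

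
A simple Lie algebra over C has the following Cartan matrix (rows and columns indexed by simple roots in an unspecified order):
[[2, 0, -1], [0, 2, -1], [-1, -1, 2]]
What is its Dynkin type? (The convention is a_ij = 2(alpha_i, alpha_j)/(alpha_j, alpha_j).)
The matrix has rank 3 with 2's on the diagonal. Reading the off-diagonal entries as Dynkin edges (a single edge where a_ij = a_ji = -1; a double or triple edge where a_ij * a_ji = 2 or 3), the diagram is a chain of 3 nodes with single edges (A_3). One simple-root ordering that puts it in standard form is (alpha_2, alpha_3, alpha_1). So the algebra is type A_3, i.e. sl(4).

A_3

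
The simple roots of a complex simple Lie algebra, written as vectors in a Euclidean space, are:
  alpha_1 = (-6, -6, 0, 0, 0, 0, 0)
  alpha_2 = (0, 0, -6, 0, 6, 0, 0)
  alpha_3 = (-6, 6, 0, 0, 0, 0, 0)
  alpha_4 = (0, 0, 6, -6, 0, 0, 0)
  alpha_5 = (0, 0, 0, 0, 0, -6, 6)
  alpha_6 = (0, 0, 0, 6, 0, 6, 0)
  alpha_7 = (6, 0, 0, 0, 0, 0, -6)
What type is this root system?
D_7

Compute the Cartan integers a_ij = 2(alpha_i, alpha_j)/(alpha_j, alpha_j); the resulting 7x7 Cartan matrix is
[[2, 0, 0, 0, 0, 0, -1], [0, 2, 0, -1, 0, 0, 0], [0, 0, 2, 0, 0, 0, -1], [0, -1, 0, 2, 0, -1, 0], [0, 0, 0, 0, 2, -1, -1], [0, 0, 0, -1, -1, 2, 0], [-1, 0, -1, 0, -1, 0, 2]].
All simple roots have the same length, so the diagram is simply laced. The associated Dynkin diagram is a chain of 5 nodes with a fork of two nodes at one end (D_7), so the type is D_7 (the algebra so(14)).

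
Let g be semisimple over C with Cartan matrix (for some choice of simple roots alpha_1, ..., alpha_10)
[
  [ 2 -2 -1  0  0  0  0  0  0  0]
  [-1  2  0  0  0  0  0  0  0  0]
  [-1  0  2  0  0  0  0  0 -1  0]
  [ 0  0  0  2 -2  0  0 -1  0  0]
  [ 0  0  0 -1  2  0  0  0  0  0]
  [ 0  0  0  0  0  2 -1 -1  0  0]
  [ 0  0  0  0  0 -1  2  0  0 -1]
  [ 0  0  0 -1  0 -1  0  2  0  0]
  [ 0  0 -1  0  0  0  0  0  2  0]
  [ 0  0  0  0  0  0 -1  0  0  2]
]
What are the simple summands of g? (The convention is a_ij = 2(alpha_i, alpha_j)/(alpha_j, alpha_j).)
B4 + B6

The diagram associated to this matrix has two connected components: the simple roots {alpha_1, alpha_2, alpha_3, alpha_9} form a chain of 4 nodes with a double edge at one end; the terminal node there is the unique short simple root (B_4), and {alpha_4, alpha_5, alpha_6, alpha_7, alpha_8, alpha_10} form a chain of 6 nodes with a double edge at one end; the terminal node there is the unique short simple root (B_6). A semisimple Lie algebra decomposes uniquely as the direct sum of simple ideals, one per connected component of its Dynkin diagram, so g ≅ B_4 ⊕ B_6 (dimension 36 + 78 = 114).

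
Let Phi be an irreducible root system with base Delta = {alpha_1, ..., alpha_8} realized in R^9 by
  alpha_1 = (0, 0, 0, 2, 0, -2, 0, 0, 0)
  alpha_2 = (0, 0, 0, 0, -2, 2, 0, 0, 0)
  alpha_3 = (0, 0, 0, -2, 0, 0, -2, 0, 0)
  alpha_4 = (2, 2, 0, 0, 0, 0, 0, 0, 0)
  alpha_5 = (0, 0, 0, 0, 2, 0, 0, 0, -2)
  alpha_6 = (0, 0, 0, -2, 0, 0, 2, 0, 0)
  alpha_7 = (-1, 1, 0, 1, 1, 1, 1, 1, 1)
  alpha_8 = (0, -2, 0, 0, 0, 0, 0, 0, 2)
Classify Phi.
E8

Compute the Cartan integers a_ij = 2(alpha_i, alpha_j)/(alpha_j, alpha_j); the resulting 8x8 Cartan matrix is
[[2, -1, -1, 0, 0, -1, 0, 0], [-1, 2, 0, 0, -1, 0, 0, 0], [-1, 0, 2, 0, 0, 0, -1, 0], [0, 0, 0, 2, 0, 0, 0, -1], [0, -1, 0, 0, 2, 0, 0, -1], [-1, 0, 0, 0, 0, 2, 0, 0], [0, 0, -1, 0, 0, 0, 2, 0], [0, 0, 0, -1, -1, 0, 0, 2]].
All simple roots have the same length, so the diagram is simply laced. The associated Dynkin diagram is a chain of 7 nodes with one extra node attached to the third node from one end (E_8), so the type is E_8.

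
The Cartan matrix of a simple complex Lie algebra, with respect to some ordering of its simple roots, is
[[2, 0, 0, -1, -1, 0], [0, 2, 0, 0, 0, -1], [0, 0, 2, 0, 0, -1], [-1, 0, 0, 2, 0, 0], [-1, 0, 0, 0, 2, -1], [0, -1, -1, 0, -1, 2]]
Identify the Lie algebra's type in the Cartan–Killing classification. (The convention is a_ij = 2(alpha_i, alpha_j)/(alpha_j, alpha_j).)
The matrix has rank 6 with 2's on the diagonal. Reading the off-diagonal entries as Dynkin edges (a single edge where a_ij = a_ji = -1; a double or triple edge where a_ij * a_ji = 2 or 3), the diagram is a chain of 4 nodes with a fork of two nodes at one end (D_6). One simple-root ordering that puts it in standard form is (alpha_4, alpha_1, alpha_5, alpha_6, alpha_3, alpha_2). So the algebra is type D_6, i.e. so(12).

D6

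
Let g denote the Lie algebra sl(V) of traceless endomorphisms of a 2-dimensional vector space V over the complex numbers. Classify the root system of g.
This is sl(2), which has dimension 2^2 - 1 = 3 and rank 2 - 1 = 1 (a Cartan subalgebra is the diagonal traceless matrices). In the classification of classical Lie algebras, the special linear algebra sl(n+1) has type A_n; here n = 1, so the Dynkin diagram is a chain of 1 nodes with single edges (A_1). Hence the type is A_1.

type A_1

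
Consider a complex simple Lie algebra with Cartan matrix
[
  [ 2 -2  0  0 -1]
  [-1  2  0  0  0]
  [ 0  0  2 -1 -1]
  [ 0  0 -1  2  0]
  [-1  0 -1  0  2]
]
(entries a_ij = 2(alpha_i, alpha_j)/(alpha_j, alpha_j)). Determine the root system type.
The matrix has rank 5 with 2's on the diagonal. Reading the off-diagonal entries as Dynkin edges (a single edge where a_ij = a_ji = -1; a double or triple edge where a_ij * a_ji = 2 or 3), the diagram is a chain of 5 nodes with a double edge at one end; the terminal node there is the unique short simple root (B_5). One simple-root ordering that puts it in standard form is (alpha_4, alpha_3, alpha_5, alpha_1, alpha_2). So the algebra is type B_5, i.e. so(11).

type B_5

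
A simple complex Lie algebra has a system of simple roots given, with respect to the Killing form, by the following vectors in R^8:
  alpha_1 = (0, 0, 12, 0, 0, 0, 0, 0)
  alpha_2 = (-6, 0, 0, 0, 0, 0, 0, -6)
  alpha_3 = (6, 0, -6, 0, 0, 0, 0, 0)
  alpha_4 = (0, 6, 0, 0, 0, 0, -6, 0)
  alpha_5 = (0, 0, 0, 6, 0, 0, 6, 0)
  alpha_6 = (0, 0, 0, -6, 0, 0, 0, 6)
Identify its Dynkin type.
type C_6

Compute the Cartan integers a_ij = 2(alpha_i, alpha_j)/(alpha_j, alpha_j); the resulting 6x6 Cartan matrix is
[[2, 0, -2, 0, 0, 0], [0, 2, -1, 0, 0, -1], [-1, -1, 2, 0, 0, 0], [0, 0, 0, 2, -1, 0], [0, 0, 0, -1, 2, -1], [0, -1, 0, 0, -1, 2]].
The roots have two lengths (squared-length ratio 2:1); the short ones are alpha_{2,3,4,5,6}. The associated Dynkin diagram is a chain of 6 nodes with a double edge at one end; the terminal node there is the unique long simple root (C_6), so the type is C_6 (the algebra sp(12)).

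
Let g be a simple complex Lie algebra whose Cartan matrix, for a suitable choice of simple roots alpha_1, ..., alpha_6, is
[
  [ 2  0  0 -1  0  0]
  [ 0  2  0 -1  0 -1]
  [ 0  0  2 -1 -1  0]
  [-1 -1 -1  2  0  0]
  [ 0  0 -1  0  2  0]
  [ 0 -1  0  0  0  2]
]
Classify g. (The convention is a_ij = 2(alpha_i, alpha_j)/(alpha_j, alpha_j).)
E6

The matrix has rank 6 with 2's on the diagonal. Reading the off-diagonal entries as Dynkin edges (a single edge where a_ij = a_ji = -1; a double or triple edge where a_ij * a_ji = 2 or 3), the diagram is a chain of 5 nodes with one extra node attached to the third node from one end (E_6). One simple-root ordering that puts it in standard form is (alpha_6, alpha_1, alpha_2, alpha_4, alpha_3, alpha_5). So the algebra is type E_6.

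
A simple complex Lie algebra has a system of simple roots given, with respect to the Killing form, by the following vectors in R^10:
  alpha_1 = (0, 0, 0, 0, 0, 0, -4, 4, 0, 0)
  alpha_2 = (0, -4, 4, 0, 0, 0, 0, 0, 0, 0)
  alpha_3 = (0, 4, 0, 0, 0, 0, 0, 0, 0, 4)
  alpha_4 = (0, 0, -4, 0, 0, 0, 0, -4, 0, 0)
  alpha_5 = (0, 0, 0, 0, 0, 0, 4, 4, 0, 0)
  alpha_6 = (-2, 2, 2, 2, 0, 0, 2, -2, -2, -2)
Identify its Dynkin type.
Compute the Cartan integers a_ij = 2(alpha_i, alpha_j)/(alpha_j, alpha_j); the resulting 6x6 Cartan matrix is
[[2, 0, 0, -1, 0, -1], [0, 2, -1, -1, 0, 0], [0, -1, 2, 0, 0, 0], [-1, -1, 0, 2, -1, 0], [0, 0, 0, -1, 2, 0], [-1, 0, 0, 0, 0, 2]].
All simple roots have the same length, so the diagram is simply laced. The associated Dynkin diagram is a chain of 5 nodes with one extra node attached to the third node from one end (E_6), so the type is E_6.

type E_6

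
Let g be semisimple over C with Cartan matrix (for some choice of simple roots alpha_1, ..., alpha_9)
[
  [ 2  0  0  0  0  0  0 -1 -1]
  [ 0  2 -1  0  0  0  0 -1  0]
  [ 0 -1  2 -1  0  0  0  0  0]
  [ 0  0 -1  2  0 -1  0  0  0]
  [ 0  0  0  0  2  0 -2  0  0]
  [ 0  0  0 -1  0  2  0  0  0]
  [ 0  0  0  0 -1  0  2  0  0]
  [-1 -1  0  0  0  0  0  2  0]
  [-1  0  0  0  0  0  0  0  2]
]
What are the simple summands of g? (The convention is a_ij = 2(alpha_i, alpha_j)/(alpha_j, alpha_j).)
The diagram associated to this matrix has two connected components: the simple roots {alpha_1, alpha_2, alpha_3, alpha_4, alpha_6, alpha_8, alpha_9} form a chain of 7 nodes with single edges (A_7), and {alpha_5, alpha_7} form a chain of 2 nodes with a double edge at one end; the terminal node there is the unique short simple root (B_2). A semisimple Lie algebra decomposes uniquely as the direct sum of simple ideals, one per connected component of its Dynkin diagram, so g ≅ A_7 ⊕ B_2 (dimension 63 + 10 = 73).

A7 + B2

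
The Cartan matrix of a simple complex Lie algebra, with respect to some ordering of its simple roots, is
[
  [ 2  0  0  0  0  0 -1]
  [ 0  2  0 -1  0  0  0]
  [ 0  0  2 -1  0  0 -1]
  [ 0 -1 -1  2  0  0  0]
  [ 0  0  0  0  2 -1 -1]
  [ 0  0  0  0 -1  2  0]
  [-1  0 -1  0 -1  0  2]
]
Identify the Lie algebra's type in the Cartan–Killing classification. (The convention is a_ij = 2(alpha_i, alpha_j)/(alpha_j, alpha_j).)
E_7

The matrix has rank 7 with 2's on the diagonal. Reading the off-diagonal entries as Dynkin edges (a single edge where a_ij = a_ji = -1; a double or triple edge where a_ij * a_ji = 2 or 3), the diagram is a chain of 6 nodes with one extra node attached to the third node from one end (E_7). One simple-root ordering that puts it in standard form is (alpha_6, alpha_1, alpha_5, alpha_7, alpha_3, alpha_4, alpha_2). So the algebra is type E_7.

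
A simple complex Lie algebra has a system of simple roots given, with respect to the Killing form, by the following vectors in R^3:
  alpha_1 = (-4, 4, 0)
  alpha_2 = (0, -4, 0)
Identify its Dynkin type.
Compute the Cartan integers a_ij = 2(alpha_i, alpha_j)/(alpha_j, alpha_j); the resulting 2x2 Cartan matrix is
[[2, -2], [-1, 2]].
The roots have two lengths (squared-length ratio 2:1); the short ones are alpha_{2}. The associated Dynkin diagram is a chain of 2 nodes with a double edge at one end; the terminal node there is the unique short simple root (B_2), so the type is B_2 (the algebra so(5)).

type B_2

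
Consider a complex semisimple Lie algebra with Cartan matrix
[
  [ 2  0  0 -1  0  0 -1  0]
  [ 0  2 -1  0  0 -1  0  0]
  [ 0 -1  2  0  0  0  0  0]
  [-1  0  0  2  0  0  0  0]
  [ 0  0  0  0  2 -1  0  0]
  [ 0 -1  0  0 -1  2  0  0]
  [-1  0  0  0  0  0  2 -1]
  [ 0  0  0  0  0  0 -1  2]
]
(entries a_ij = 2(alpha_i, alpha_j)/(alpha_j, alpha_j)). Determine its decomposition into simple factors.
The diagram associated to this matrix has two connected components: the simple roots {alpha_2, alpha_3, alpha_5, alpha_6} form a chain of 4 nodes with single edges (A_4), and {alpha_1, alpha_4, alpha_7, alpha_8} form a chain of 4 nodes with single edges (A_4). A semisimple Lie algebra decomposes uniquely as the direct sum of simple ideals, one per connected component of its Dynkin diagram, so g ≅ A_4 ⊕ A_4 (dimension 24 + 24 = 48).

type A_4 + type A_4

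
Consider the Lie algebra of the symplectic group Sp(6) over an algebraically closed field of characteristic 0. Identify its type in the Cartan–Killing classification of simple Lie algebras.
C_3 (sp(6))

This is sp(6), which has dimension 6(6+1)/2 = 21 and rank 6/2 = 3. In the classification of classical Lie algebras, the symplectic algebra sp(2n) has type C_n; here n = 3, so the Dynkin diagram is a chain of 3 nodes with a double edge at one end; the terminal node there is the unique long simple root (C_3). Hence the type is C_3.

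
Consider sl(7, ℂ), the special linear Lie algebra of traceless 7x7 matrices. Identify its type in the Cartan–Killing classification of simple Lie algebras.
type A_6

This is sl(7), which has dimension 7^2 - 1 = 48 and rank 7 - 1 = 6 (a Cartan subalgebra is the diagonal traceless matrices). In the classification of classical Lie algebras, the special linear algebra sl(n+1) has type A_n; here n = 6, so the Dynkin diagram is a chain of 6 nodes with single edges (A_6). Hence the type is A_6.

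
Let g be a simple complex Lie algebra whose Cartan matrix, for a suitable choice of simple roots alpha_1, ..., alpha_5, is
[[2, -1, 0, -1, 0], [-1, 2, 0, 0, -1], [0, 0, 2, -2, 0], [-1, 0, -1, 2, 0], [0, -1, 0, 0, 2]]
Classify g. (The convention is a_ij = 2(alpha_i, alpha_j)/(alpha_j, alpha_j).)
The matrix has rank 5 with 2's on the diagonal. Reading the off-diagonal entries as Dynkin edges (a single edge where a_ij = a_ji = -1; a double or triple edge where a_ij * a_ji = 2 or 3), the diagram is a chain of 5 nodes with a double edge at one end; the terminal node there is the unique long simple root (C_5). One simple-root ordering that puts it in standard form is (alpha_5, alpha_2, alpha_1, alpha_4, alpha_3). So the algebra is type C_5, i.e. sp(10).

C_5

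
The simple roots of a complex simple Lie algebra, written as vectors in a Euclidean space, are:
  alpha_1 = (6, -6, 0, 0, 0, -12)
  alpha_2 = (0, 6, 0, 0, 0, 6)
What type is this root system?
Compute the Cartan integers a_ij = 2(alpha_i, alpha_j)/(alpha_j, alpha_j); the resulting 2x2 Cartan matrix is
[[2, -3], [-1, 2]].
The roots have two lengths (squared-length ratio 3:1); the short ones are alpha_{2}. The associated Dynkin diagram is two nodes joined by a triple edge (G_2), so the type is G_2.

G_2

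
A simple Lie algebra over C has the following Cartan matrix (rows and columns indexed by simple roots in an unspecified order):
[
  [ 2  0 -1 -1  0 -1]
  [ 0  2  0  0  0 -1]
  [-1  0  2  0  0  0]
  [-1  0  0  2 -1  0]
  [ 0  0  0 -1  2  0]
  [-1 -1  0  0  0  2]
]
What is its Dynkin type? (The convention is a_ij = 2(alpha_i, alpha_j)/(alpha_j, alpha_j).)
The matrix has rank 6 with 2's on the diagonal. Reading the off-diagonal entries as Dynkin edges (a single edge where a_ij = a_ji = -1; a double or triple edge where a_ij * a_ji = 2 or 3), the diagram is a chain of 5 nodes with one extra node attached to the third node from one end (E_6). One simple-root ordering that puts it in standard form is (alpha_2, alpha_3, alpha_6, alpha_1, alpha_4, alpha_5). So the algebra is type E_6.

E_6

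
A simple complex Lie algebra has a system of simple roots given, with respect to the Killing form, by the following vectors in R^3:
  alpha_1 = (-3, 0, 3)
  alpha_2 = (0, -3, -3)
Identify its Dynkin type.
Compute the Cartan integers a_ij = 2(alpha_i, alpha_j)/(alpha_j, alpha_j); the resulting 2x2 Cartan matrix is
[[2, -1], [-1, 2]].
All simple roots have the same length, so the diagram is simply laced. The associated Dynkin diagram is a chain of 2 nodes with single edges (A_2), so the type is A_2 (the algebra sl(3)).

A2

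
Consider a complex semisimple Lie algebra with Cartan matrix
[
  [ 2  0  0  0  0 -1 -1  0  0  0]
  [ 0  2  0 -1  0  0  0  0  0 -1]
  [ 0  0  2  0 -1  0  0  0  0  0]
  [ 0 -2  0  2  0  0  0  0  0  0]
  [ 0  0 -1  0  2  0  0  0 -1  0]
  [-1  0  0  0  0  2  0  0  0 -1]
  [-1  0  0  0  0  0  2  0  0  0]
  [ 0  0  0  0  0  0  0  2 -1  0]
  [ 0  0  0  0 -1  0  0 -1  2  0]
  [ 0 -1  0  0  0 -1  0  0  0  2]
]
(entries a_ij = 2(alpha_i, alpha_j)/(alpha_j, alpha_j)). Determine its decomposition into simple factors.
A_4 + C_6

The diagram associated to this matrix has two connected components: the simple roots {alpha_3, alpha_5, alpha_8, alpha_9} form a chain of 4 nodes with single edges (A_4), and {alpha_1, alpha_2, alpha_4, alpha_6, alpha_7, alpha_10} form a chain of 6 nodes with a double edge at one end; the terminal node there is the unique long simple root (C_6). A semisimple Lie algebra decomposes uniquely as the direct sum of simple ideals, one per connected component of its Dynkin diagram, so g ≅ A_4 ⊕ C_6 (dimension 24 + 78 = 102).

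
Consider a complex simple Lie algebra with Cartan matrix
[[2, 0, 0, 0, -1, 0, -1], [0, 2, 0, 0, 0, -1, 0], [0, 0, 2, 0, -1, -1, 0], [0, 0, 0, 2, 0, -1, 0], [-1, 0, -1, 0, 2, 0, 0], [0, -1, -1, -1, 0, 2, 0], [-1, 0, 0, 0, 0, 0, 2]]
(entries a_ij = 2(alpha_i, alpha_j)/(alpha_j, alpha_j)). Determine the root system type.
The matrix has rank 7 with 2's on the diagonal. Reading the off-diagonal entries as Dynkin edges (a single edge where a_ij = a_ji = -1; a double or triple edge where a_ij * a_ji = 2 or 3), the diagram is a chain of 5 nodes with a fork of two nodes at one end (D_7). One simple-root ordering that puts it in standard form is (alpha_7, alpha_1, alpha_5, alpha_3, alpha_6, alpha_2, alpha_4). So the algebra is type D_7, i.e. so(14).

D_7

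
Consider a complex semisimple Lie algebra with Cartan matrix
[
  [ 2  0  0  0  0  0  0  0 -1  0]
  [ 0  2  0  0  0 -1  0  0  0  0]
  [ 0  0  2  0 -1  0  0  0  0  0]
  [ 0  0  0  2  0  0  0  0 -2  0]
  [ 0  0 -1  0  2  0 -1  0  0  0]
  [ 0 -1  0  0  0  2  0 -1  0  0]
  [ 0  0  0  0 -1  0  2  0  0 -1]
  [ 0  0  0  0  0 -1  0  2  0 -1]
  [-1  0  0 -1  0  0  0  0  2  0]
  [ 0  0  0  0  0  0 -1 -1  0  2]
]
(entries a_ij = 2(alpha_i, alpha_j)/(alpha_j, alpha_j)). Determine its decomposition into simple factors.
A_7 (sl(8)) + C_3 (sp(6))

The diagram associated to this matrix has two connected components: the simple roots {alpha_2, alpha_3, alpha_5, alpha_6, alpha_7, alpha_8, alpha_10} form a chain of 7 nodes with single edges (A_7), and {alpha_1, alpha_4, alpha_9} form a chain of 3 nodes with a double edge at one end; the terminal node there is the unique long simple root (C_3). A semisimple Lie algebra decomposes uniquely as the direct sum of simple ideals, one per connected component of its Dynkin diagram, so g ≅ A_7 ⊕ C_3 (dimension 63 + 21 = 84).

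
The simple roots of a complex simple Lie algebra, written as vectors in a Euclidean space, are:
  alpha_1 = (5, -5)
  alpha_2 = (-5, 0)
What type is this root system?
type B_2

Compute the Cartan integers a_ij = 2(alpha_i, alpha_j)/(alpha_j, alpha_j); the resulting 2x2 Cartan matrix is
[[2, -2], [-1, 2]].
The roots have two lengths (squared-length ratio 2:1); the short ones are alpha_{2}. The associated Dynkin diagram is a chain of 2 nodes with a double edge at one end; the terminal node there is the unique short simple root (B_2), so the type is B_2 (the algebra so(5)).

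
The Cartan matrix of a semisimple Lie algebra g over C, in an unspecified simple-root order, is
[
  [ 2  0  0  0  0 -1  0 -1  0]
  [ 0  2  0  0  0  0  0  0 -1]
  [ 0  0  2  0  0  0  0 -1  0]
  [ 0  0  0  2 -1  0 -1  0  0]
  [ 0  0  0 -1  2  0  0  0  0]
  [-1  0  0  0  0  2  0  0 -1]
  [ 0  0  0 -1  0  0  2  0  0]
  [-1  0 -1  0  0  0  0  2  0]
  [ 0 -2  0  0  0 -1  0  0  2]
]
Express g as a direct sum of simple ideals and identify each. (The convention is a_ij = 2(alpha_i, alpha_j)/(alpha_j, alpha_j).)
A_3 + B_6

The diagram associated to this matrix has two connected components: the simple roots {alpha_4, alpha_5, alpha_7} form a chain of 3 nodes with single edges (A_3), and {alpha_1, alpha_2, alpha_3, alpha_6, alpha_8, alpha_9} form a chain of 6 nodes with a double edge at one end; the terminal node there is the unique short simple root (B_6). A semisimple Lie algebra decomposes uniquely as the direct sum of simple ideals, one per connected component of its Dynkin diagram, so g ≅ A_3 ⊕ B_6 (dimension 15 + 78 = 93).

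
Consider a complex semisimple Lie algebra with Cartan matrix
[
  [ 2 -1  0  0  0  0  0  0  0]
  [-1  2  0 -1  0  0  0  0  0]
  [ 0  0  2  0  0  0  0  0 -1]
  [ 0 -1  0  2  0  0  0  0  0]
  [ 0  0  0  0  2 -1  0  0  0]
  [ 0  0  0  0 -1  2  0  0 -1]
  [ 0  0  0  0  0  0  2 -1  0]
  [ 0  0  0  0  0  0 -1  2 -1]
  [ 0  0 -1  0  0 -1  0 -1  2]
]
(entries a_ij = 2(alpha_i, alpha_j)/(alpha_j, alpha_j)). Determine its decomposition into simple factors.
A3 ⊕ E6

The diagram associated to this matrix has two connected components: the simple roots {alpha_1, alpha_2, alpha_4} form a chain of 3 nodes with single edges (A_3), and {alpha_3, alpha_5, alpha_6, alpha_7, alpha_8, alpha_9} form a chain of 5 nodes with one extra node attached to the third node from one end (E_6). A semisimple Lie algebra decomposes uniquely as the direct sum of simple ideals, one per connected component of its Dynkin diagram, so g ≅ A_3 ⊕ E_6 (dimension 15 + 78 = 93).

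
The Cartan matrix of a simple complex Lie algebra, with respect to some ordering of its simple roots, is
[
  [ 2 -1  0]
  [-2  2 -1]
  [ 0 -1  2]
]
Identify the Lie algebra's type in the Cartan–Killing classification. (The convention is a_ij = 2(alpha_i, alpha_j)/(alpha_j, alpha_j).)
The matrix has rank 3 with 2's on the diagonal. Reading the off-diagonal entries as Dynkin edges (a single edge where a_ij = a_ji = -1; a double or triple edge where a_ij * a_ji = 2 or 3), the diagram is a chain of 3 nodes with a double edge at one end; the terminal node there is the unique short simple root (B_3). One simple-root ordering that puts it in standard form is (alpha_3, alpha_2, alpha_1). So the algebra is type B_3, i.e. so(7).

B_3 (so(7))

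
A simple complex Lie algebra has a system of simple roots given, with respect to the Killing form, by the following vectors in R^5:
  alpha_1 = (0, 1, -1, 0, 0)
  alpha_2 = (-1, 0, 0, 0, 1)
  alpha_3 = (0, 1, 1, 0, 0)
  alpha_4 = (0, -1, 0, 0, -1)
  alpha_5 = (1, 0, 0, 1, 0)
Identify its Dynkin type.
Compute the Cartan integers a_ij = 2(alpha_i, alpha_j)/(alpha_j, alpha_j); the resulting 5x5 Cartan matrix is
[[2, 0, 0, -1, 0], [0, 2, 0, -1, -1], [0, 0, 2, -1, 0], [-1, -1, -1, 2, 0], [0, -1, 0, 0, 2]].
All simple roots have the same length, so the diagram is simply laced. The associated Dynkin diagram is a chain of 3 nodes with a fork of two nodes at one end (D_5), so the type is D_5 (the algebra so(10)).

type D_5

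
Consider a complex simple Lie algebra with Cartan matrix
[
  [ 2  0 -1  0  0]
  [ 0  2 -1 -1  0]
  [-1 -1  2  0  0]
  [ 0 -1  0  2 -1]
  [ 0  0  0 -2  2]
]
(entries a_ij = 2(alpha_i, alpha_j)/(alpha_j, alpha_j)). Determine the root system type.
The matrix has rank 5 with 2's on the diagonal. Reading the off-diagonal entries as Dynkin edges (a single edge where a_ij = a_ji = -1; a double or triple edge where a_ij * a_ji = 2 or 3), the diagram is a chain of 5 nodes with a double edge at one end; the terminal node there is the unique long simple root (C_5). One simple-root ordering that puts it in standard form is (alpha_1, alpha_3, alpha_2, alpha_4, alpha_5). So the algebra is type C_5, i.e. sp(10).

C5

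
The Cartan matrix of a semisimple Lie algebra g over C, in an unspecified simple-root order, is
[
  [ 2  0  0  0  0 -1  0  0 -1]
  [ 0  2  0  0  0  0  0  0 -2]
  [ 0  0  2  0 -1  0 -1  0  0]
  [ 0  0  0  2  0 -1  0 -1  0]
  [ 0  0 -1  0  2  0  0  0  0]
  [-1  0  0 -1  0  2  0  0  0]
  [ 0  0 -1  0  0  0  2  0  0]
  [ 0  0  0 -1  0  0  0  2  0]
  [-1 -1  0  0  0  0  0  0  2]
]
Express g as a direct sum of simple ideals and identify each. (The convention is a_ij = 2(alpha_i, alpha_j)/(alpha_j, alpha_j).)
The diagram associated to this matrix has two connected components: the simple roots {alpha_3, alpha_5, alpha_7} form a chain of 3 nodes with single edges (A_3), and {alpha_1, alpha_2, alpha_4, alpha_6, alpha_8, alpha_9} form a chain of 6 nodes with a double edge at one end; the terminal node there is the unique long simple root (C_6). A semisimple Lie algebra decomposes uniquely as the direct sum of simple ideals, one per connected component of its Dynkin diagram, so g ≅ A_3 ⊕ C_6 (dimension 15 + 78 = 93).

A_3 ⊕ C_6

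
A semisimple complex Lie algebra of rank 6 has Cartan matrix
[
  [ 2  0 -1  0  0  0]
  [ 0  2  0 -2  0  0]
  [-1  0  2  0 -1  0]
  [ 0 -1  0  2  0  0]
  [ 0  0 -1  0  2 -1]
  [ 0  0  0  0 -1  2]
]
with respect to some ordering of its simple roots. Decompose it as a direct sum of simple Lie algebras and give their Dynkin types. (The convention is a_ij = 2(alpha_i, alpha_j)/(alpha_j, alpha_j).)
A_4 + B_2

The diagram associated to this matrix has two connected components: the simple roots {alpha_1, alpha_3, alpha_5, alpha_6} form a chain of 4 nodes with single edges (A_4), and {alpha_2, alpha_4} form a chain of 2 nodes with a double edge at one end; the terminal node there is the unique short simple root (B_2). A semisimple Lie algebra decomposes uniquely as the direct sum of simple ideals, one per connected component of its Dynkin diagram, so g ≅ A_4 ⊕ B_2 (dimension 24 + 10 = 34).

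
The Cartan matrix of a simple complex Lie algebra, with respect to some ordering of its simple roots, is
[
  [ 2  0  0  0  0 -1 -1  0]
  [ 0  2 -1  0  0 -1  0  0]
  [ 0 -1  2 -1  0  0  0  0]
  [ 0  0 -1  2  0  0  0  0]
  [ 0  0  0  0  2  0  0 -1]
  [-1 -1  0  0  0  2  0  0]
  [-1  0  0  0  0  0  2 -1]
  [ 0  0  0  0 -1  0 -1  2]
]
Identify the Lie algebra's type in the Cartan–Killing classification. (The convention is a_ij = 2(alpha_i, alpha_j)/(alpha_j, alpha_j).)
A_8 (sl(9))

The matrix has rank 8 with 2's on the diagonal. Reading the off-diagonal entries as Dynkin edges (a single edge where a_ij = a_ji = -1; a double or triple edge where a_ij * a_ji = 2 or 3), the diagram is a chain of 8 nodes with single edges (A_8). One simple-root ordering that puts it in standard form is (alpha_4, alpha_3, alpha_2, alpha_6, alpha_1, alpha_7, alpha_8, alpha_5). So the algebra is type A_8, i.e. sl(9).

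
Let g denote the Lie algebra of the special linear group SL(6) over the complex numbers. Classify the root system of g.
A_5 (sl(6))

This is sl(6), which has dimension 6^2 - 1 = 35 and rank 6 - 1 = 5 (a Cartan subalgebra is the diagonal traceless matrices). In the classification of classical Lie algebras, the special linear algebra sl(n+1) has type A_n; here n = 5, so the Dynkin diagram is a chain of 5 nodes with single edges (A_5). Hence the type is A_5.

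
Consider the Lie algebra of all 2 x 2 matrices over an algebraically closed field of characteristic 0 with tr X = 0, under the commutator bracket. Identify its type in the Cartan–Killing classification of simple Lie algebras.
This is sl(2), which has dimension 2^2 - 1 = 3 and rank 2 - 1 = 1 (a Cartan subalgebra is the diagonal traceless matrices). In the classification of classical Lie algebras, the special linear algebra sl(n+1) has type A_n; here n = 1, so the Dynkin diagram is a chain of 1 nodes with single edges (A_1). Hence the type is A_1.

A_1 (sl(2))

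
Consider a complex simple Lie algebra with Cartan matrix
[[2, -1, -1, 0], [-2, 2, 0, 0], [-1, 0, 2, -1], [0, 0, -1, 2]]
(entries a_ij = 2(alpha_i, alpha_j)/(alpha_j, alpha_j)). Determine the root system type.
C_4 (sp(8))

The matrix has rank 4 with 2's on the diagonal. Reading the off-diagonal entries as Dynkin edges (a single edge where a_ij = a_ji = -1; a double or triple edge where a_ij * a_ji = 2 or 3), the diagram is a chain of 4 nodes with a double edge at one end; the terminal node there is the unique long simple root (C_4). One simple-root ordering that puts it in standard form is (alpha_4, alpha_3, alpha_1, alpha_2). So the algebra is type C_4, i.e. sp(8).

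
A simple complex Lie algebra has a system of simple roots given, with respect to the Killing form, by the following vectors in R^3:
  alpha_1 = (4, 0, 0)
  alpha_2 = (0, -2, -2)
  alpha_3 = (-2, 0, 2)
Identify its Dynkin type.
C_3 (sp(6))

Compute the Cartan integers a_ij = 2(alpha_i, alpha_j)/(alpha_j, alpha_j); the resulting 3x3 Cartan matrix is
[[2, 0, -2], [0, 2, -1], [-1, -1, 2]].
The roots have two lengths (squared-length ratio 2:1); the short ones are alpha_{2,3}. The associated Dynkin diagram is a chain of 3 nodes with a double edge at one end; the terminal node there is the unique long simple root (C_3), so the type is C_3 (the algebra sp(6)).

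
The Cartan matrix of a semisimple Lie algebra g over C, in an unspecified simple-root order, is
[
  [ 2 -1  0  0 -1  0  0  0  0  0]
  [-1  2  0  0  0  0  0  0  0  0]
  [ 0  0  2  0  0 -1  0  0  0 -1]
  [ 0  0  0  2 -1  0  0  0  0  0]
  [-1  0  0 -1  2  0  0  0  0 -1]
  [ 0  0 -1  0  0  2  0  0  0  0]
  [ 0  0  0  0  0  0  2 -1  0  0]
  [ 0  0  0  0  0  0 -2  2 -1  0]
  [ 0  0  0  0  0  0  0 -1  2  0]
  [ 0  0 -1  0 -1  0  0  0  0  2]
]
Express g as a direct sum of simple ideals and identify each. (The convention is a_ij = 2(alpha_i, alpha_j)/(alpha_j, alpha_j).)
B3 ⊕ E7

The diagram associated to this matrix has two connected components: the simple roots {alpha_7, alpha_8, alpha_9} form a chain of 3 nodes with a double edge at one end; the terminal node there is the unique short simple root (B_3), and {alpha_1, alpha_2, alpha_3, alpha_4, alpha_5, alpha_6, alpha_10} form a chain of 6 nodes with one extra node attached to the third node from one end (E_7). A semisimple Lie algebra decomposes uniquely as the direct sum of simple ideals, one per connected component of its Dynkin diagram, so g ≅ B_3 ⊕ E_7 (dimension 21 + 133 = 154).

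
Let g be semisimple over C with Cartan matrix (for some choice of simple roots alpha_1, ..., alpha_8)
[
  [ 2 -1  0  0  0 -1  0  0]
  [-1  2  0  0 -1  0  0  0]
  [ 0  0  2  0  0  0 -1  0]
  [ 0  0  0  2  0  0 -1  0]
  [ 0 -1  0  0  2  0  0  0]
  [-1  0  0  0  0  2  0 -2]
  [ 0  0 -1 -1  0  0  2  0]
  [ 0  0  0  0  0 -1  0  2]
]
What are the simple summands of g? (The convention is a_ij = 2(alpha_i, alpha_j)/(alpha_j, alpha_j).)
A_3 ⊕ B_5

The diagram associated to this matrix has two connected components: the simple roots {alpha_3, alpha_4, alpha_7} form a chain of 3 nodes with single edges (A_3), and {alpha_1, alpha_2, alpha_5, alpha_6, alpha_8} form a chain of 5 nodes with a double edge at one end; the terminal node there is the unique short simple root (B_5). A semisimple Lie algebra decomposes uniquely as the direct sum of simple ideals, one per connected component of its Dynkin diagram, so g ≅ A_3 ⊕ B_5 (dimension 15 + 55 = 70).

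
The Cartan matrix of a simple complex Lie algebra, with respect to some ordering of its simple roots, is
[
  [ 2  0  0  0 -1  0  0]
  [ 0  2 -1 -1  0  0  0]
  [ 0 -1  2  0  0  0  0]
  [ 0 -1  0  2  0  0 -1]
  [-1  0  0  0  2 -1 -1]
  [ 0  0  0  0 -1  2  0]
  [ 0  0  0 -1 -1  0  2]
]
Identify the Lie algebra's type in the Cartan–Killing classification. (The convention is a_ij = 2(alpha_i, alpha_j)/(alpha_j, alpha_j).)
D_7 (so(14))

The matrix has rank 7 with 2's on the diagonal. Reading the off-diagonal entries as Dynkin edges (a single edge where a_ij = a_ji = -1; a double or triple edge where a_ij * a_ji = 2 or 3), the diagram is a chain of 5 nodes with a fork of two nodes at one end (D_7). One simple-root ordering that puts it in standard form is (alpha_3, alpha_2, alpha_4, alpha_7, alpha_5, alpha_6, alpha_1). So the algebra is type D_7, i.e. so(14).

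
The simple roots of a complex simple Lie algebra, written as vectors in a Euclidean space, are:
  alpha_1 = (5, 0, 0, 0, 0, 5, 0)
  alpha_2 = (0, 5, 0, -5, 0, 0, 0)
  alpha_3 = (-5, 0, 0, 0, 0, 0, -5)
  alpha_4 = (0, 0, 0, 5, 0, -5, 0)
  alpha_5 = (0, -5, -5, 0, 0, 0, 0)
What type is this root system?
A5

Compute the Cartan integers a_ij = 2(alpha_i, alpha_j)/(alpha_j, alpha_j); the resulting 5x5 Cartan matrix is
[[2, 0, -1, -1, 0], [0, 2, 0, -1, -1], [-1, 0, 2, 0, 0], [-1, -1, 0, 2, 0], [0, -1, 0, 0, 2]].
All simple roots have the same length, so the diagram is simply laced. The associated Dynkin diagram is a chain of 5 nodes with single edges (A_5), so the type is A_5 (the algebra sl(6)).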